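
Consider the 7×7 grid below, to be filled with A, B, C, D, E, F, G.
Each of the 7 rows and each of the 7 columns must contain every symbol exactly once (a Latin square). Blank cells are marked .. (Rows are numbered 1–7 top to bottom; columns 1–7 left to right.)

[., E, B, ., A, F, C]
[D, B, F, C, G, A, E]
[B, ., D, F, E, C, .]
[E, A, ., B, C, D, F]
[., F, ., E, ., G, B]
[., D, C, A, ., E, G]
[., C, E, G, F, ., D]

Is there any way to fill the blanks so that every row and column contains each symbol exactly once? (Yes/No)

Yes

No row or column among the givens repeats a symbol, and propagating forced cells runs into no contradiction.
One valid completion exists (for instance, G E B D A F C / D B F C G A E / B G D F E C A / E A G B C D F / C F A E D G B / F D C A B E G / A C E G F B D).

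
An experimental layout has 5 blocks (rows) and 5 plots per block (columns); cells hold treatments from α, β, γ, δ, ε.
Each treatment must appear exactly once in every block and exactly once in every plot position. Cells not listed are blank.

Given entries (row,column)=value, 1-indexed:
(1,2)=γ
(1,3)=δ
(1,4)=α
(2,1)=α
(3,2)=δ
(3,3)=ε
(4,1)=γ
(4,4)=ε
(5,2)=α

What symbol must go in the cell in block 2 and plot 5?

γ

Block 3, plot 1: block 3 has {δ, ε} and plot 1 has {α, γ}, leaving only β.
Block 1, plot 1: block 1 has {α, γ, δ} and plot 1 has {α, β, γ}, leaving only ε.
Block 1, plot 5: block 1 has {α, γ, δ, ε} and plot 5 has {}, leaving only β.
Block 3, plot 4: block 3 has {β, δ, ε} and plot 4 has {α, ε}, leaving only γ.
Block 3, plot 5: block 3 has {β, γ, δ, ε} and plot 5 has {β}, leaving only α.
Block 4, plot 2: block 4 has {γ, ε} and plot 2 has {α, γ, δ}, leaving only β.
Block 2, plot 2: block 2 has {α} and plot 2 has {α, β, γ, δ}, leaving only ε.
Block 4, plot 3: block 4 has {β, γ, ε} and plot 3 has {δ, ε}, leaving only α.
Block 4, plot 5: block 4 has {α, β, γ, ε} and plot 5 has {α, β}, leaving only δ.
Block 2 already has {α, ε} and plot 5 already has {α, β, δ}, so block 2, plot 5 must be γ.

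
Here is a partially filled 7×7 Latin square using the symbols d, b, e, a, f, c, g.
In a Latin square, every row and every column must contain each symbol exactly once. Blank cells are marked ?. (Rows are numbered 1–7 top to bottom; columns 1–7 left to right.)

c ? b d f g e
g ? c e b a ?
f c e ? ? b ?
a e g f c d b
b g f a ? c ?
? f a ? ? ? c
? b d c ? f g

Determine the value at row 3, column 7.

a

Row 1, column 2: row 1 has {d, b, e, f, c, g} and column 2 has {b, e, f, c, g}, leaving only a.
Row 2, column 2: row 2 has {b, e, a, c, g} and column 2 has {b, e, a, f, c, g}, leaving only d.
Row 2, column 7: row 2 has {d, b, e, a, c, g} and column 7 has {b, e, c, g}, leaving only f.
Row 3, column 4: row 3 has {b, e, f, c} and column 4 has {d, e, a, f, c}, leaving only g.
Row 5, column 7: row 5 has {b, a, f, c, g} and column 7 has {b, e, f, c, g}, leaving only d.
Row 3 already has {b, e, f, c, g} and column 7 already has {d, b, e, f, c, g}, so row 3, column 7 must be a.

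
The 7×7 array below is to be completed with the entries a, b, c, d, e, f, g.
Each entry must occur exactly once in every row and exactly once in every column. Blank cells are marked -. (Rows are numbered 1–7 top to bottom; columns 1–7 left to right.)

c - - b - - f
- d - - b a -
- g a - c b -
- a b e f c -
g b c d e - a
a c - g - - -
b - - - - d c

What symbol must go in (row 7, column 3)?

Row 1, column 2: row 1 has {b, c, f} and column 2 has {a, b, c, d, g}, leaving only e.
Row 1, column 6: row 1 has {b, c, e, f} and column 6 has {a, b, c, d}, leaving only g.
Row 1, column 3: row 1 has {b, c, e, f, g} and column 3 has {a, b, c}, leaving only d.
Row 1, column 5: row 1 has {b, c, d, e, f, g} and column 5 has {b, c, e, f}, leaving only a.
Row 3, column 4: row 3 has {a, b, c, g} and column 4 has {b, d, e, g}, leaving only f.
Row 2, column 4: row 2 has {a, b, d} and column 4 has {b, d, e, f, g}, leaving only c.
Row 4, column 1: row 4 has {a, b, c, e, f} and column 1 has {a, b, c, g}, leaving only d.
Row 3, column 1: row 3 has {a, b, c, f, g} and column 1 has {a, b, c, d, g}, leaving only e.
Row 2, column 1: row 2 has {a, b, c, d} and column 1 has {a, b, c, d, e, g}, leaving only f.
Row 3, column 7: row 3 has {a, b, c, e, f, g} and column 7 has {a, c, f}, leaving only d.
Row 4, column 7: row 4 has {a, b, c, d, e, f} and column 7 has {a, c, d, f}, leaving only g.
Row 2, column 7: row 2 has {a, b, c, d, f} and column 7 has {a, c, d, f, g}, leaving only e.
Row 2, column 3: row 2 has {a, b, c, d, e, f} and column 3 has {a, b, c, d}, leaving only g.
Row 5, column 6: row 5 has {a, b, c, d, e, g} and column 6 has {a, b, c, d, g}, leaving only f.
Row 6, column 5: row 6 has {a, c, g} and column 5 has {a, b, c, e, f}, leaving only d.
Row 6, column 6: row 6 has {a, c, d, g} and column 6 has {a, b, c, d, f, g}, leaving only e.
Row 6, column 3: row 6 has {a, c, d, e, g} and column 3 has {a, b, c, d, g}, leaving only f.
Row 7 already has {b, c, d} and column 3 already has {a, b, c, d, f, g}, so row 7, column 3 must be e.

e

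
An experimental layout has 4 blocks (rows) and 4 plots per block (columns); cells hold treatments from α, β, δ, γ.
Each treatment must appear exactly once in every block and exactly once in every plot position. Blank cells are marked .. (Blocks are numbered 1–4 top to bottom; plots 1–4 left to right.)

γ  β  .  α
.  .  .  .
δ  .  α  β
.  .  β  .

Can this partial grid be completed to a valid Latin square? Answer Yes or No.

Yes

No block or plot among the givens repeats a symbol, and propagating forced cells runs into no contradiction.
One valid completion exists (for instance, γ β δ α / β α γ δ / δ γ α β / α δ β γ).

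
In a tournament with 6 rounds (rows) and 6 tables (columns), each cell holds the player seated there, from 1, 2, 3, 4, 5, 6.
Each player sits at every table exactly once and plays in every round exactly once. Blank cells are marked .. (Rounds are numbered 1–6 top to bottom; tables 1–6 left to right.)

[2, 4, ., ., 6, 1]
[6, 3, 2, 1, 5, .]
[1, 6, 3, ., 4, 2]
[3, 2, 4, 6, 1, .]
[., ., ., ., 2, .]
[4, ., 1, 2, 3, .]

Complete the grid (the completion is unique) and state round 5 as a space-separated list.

Round 5, table 1: round 5 has {2} and table 1 has {1, 2, 3, 4, 6}, leaving only 5.
Round 5, table 2: round 5 has {2, 5} and table 2 has {2, 3, 4, 6}, leaving only 1.
Round 5, table 3: round 5 has {1, 2, 5} and table 3 has {1, 2, 3, 4}, leaving only 6.
Round 1, table 3: round 1 has {1, 2, 4, 6} and table 3 has {1, 2, 3, 4, 6}, leaving only 5.
Round 1, table 4: round 1 has {1, 2, 4, 5, 6} and table 4 has {1, 2, 6}, leaving only 3.
Round 5, table 4: round 5 has {1, 2, 5, 6} and table 4 has {1, 2, 3, 6}, leaving only 4.
Round 5, table 6: round 5 has {1, 2, 4, 5, 6} and table 6 has {1, 2}, leaving only 3.
So round 5 reads: 5 1 6 4 2 3.

5 1 6 4 2 3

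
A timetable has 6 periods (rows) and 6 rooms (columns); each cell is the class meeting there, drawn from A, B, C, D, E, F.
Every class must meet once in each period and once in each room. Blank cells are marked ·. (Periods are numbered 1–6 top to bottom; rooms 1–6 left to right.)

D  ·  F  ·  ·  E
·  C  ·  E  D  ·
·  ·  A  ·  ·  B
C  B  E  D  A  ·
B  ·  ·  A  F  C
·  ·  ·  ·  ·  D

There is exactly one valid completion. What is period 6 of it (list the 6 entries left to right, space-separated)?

A F C B E D

Period 1, room 2: period 1 has {D, E, F} and room 2 has {B, C}, leaving only A.
Period 2, room 3: period 2 has {C, D, E} and room 3 has {A, E, F}, leaving only B.
Period 6, room 3: period 6 has {D} and room 3 has {A, B, E, F}, leaving only C.
Period 4, room 6: period 4 has {A, B, C, D, E} and room 6 has {B, C, D, E}, leaving only F.
Period 2, room 6: period 2 has {B, C, D, E} and room 6 has {B, C, D, E, F}, leaving only A.
Period 2, room 1: period 2 has {A, B, C, D, E} and room 1 has {B, C, D}, leaving only F.
Period 3, room 1: period 3 has {A, B} and room 1 has {B, C, D, F}, leaving only E.
Period 6, room 1: period 6 has {C, D} and room 1 has {B, C, D, E, F}, leaving only A.
Period 3, room 5: period 3 has {A, B, E} and room 5 has {A, D, F}, leaving only C.
Period 1, room 5: period 1 has {A, D, E, F} and room 5 has {A, C, D, F}, leaving only B.
Period 6, room 5: period 6 has {A, C, D} and room 5 has {A, B, C, D, F}, leaving only E.
Period 6, room 2: period 6 has {A, C, D, E} and room 2 has {A, B, C}, leaving only F.
Period 6, room 4: period 6 has {A, C, D, E, F} and room 4 has {A, D, E}, leaving only B.
So period 6 reads: A F C B E D.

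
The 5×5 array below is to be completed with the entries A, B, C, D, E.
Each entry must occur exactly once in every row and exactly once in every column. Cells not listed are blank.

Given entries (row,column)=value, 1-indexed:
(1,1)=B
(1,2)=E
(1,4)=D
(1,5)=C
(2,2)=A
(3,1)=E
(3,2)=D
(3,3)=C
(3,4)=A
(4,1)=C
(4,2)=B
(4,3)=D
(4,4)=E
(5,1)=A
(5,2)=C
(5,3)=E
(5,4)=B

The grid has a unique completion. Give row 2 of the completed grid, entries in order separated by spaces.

D A B C E

Row 2, column 1: row 2 has {A} and column 1 has {A, B, C, E}, leaving only D.
Row 2, column 3: row 2 has {A, D} and column 3 has {C, D, E}, leaving only B.
Row 2, column 4: row 2 has {A, B, D} and column 4 has {A, B, D, E}, leaving only C.
Row 2, column 5: row 2 has {A, B, C, D} and column 5 has {C}, leaving only E.
So row 2 reads: D A B C E.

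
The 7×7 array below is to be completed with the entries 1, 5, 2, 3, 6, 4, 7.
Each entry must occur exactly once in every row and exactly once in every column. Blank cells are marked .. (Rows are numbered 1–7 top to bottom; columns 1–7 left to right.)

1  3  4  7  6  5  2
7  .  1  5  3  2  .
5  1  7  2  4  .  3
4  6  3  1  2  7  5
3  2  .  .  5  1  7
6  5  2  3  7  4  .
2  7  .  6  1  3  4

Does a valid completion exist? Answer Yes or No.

Yes

No row or column among the givens repeats a symbol, and propagating forced cells runs into no contradiction.
One valid completion exists (for instance, 1 3 4 7 6 5 2 / 7 4 1 5 3 2 6 / 5 1 7 2 4 6 3 / 4 6 3 1 2 7 5 / 3 2 6 4 5 1 7 / 6 5 2 3 7 4 1 / 2 7 5 6 1 3 4).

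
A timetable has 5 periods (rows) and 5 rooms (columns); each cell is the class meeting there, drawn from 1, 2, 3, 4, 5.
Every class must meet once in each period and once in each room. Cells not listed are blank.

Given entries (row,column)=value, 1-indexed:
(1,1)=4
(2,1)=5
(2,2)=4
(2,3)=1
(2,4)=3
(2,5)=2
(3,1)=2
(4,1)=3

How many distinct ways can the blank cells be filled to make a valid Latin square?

56

Period 1, room 2: eliminating its period and room leaves {1, 2, 3, 5}.
Period 1, room 3: eliminating its period and room leaves {2, 3, 5}.
Period 1, room 4: eliminating its period and room leaves {1, 2, 5}.
Period 1, room 5: eliminating its period and room leaves {1, 3, 5}.
Period 3, room 2: eliminating its period and room leaves {1, 3, 5}.
Period 3, room 3: eliminating its period and room leaves {3, 4, 5}.
Period 3, room 4: eliminating its period and room leaves {1, 4, 5}.
Period 3, room 5: eliminating its period and room leaves {1, 3, 4, 5}.
Period 4, room 2: eliminating its period and room leaves {1, 2, 5}.
Period 4, room 3: eliminating its period and room leaves {2, 4, 5}.
Period 4, room 4: eliminating its period and room leaves {1, 2, 4, 5}.
Period 4, room 5: eliminating its period and room leaves {1, 4, 5}.
Period 5, room 1: eliminating its period and room leaves {1}.
Period 5, room 2: eliminating its period and room leaves {1, 2, 3, 5}.
Period 5, room 3: eliminating its period and room leaves {2, 3, 4, 5}.
Period 5, room 4: eliminating its period and room leaves {1, 2, 4, 5}.
Period 5, room 5: eliminating its period and room leaves {1, 3, 4, 5}.
Enumerating the assignments across these blanks that avoid any period or room repeat gives 56 completions.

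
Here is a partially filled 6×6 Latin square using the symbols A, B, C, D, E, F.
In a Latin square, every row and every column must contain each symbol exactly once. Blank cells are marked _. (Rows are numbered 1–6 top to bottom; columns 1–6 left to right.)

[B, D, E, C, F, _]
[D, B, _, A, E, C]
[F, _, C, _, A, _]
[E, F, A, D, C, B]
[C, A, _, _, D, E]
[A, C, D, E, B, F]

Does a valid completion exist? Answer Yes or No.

No row or column among the givens repeats a symbol, and propagating forced cells runs into no contradiction.
One valid completion exists (for instance, B D E C F A / D B F A E C / F E C B A D / E F A D C B / C A B F D E / A C D E B F).

Yes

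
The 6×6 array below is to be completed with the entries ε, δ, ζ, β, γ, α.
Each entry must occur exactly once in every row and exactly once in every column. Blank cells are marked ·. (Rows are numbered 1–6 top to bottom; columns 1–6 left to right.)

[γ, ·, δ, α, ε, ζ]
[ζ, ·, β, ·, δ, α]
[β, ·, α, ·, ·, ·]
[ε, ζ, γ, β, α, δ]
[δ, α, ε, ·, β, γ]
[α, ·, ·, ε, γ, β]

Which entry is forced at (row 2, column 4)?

Row 2 already has {δ, ζ, β, α} and column 4 already has {ε, β, α}, so row 2, column 4 must be γ.

γ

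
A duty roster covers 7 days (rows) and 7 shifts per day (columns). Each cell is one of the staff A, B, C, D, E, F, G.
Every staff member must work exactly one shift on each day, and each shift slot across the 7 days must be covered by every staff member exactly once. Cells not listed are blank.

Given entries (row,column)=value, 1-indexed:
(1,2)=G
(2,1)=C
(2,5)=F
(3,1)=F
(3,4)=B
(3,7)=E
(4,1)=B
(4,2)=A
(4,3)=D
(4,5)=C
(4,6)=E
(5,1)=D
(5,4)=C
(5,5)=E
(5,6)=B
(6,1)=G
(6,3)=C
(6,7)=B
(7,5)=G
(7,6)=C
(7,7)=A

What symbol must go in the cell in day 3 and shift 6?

A

Day 5, shift 2: day 5 has {B, C, D, E} and shift 2 has {A, G}, leaving only F.
Day 5, shift 7: day 5 has {B, C, D, E, F} and shift 7 has {A, B, E}, leaving only G.
Day 2, shift 7: day 2 has {C, F} and shift 7 has {A, B, E, G}, leaving only D.
Day 4, shift 7: day 4 has {A, B, C, D, E} and shift 7 has {A, B, D, E, G}, leaving only F.
Day 1, shift 7: day 1 has {G} and shift 7 has {A, B, D, E, F, G}, leaving only C.
Day 4, shift 4: day 4 has {A, B, C, D, E, F} and shift 4 has {B, C}, leaving only G.
Day 5, shift 3: day 5 has {B, C, D, E, F, G} and shift 3 has {C, D}, leaving only A.
Day 3, shift 3: day 3 has {B, E, F} and shift 3 has {A, C, D}, leaving only G.
Day 7, shift 1: day 7 has {A, C, G} and shift 1 has {B, C, D, F, G}, leaving only E.
Day 1, shift 1: day 1 has {C, G} and shift 1 has {B, C, D, E, F, G}, leaving only A.
Day 3, shift 6 is narrowed to {A, D}.
If it were D, then day 6, shift 2 would be left with no valid symbol.
So day 3, shift 6 must be A.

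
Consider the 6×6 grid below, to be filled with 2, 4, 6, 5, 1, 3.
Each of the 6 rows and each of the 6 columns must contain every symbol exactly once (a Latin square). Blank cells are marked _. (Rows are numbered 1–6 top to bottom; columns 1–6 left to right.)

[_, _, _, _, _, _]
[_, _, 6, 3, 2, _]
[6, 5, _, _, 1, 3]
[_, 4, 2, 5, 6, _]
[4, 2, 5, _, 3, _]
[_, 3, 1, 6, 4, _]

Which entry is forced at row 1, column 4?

Row 1, column 5: row 1 has {} and column 5 has {2, 4, 6, 1, 3}, leaving only 5.
Row 2, column 2: row 2 has {2, 6, 3} and column 2 has {2, 4, 5, 3}, leaving only 1.
Row 1, column 2: row 1 has {5} and column 2 has {2, 4, 5, 1, 3}, leaving only 6.
Row 2, column 1: row 2 has {2, 6, 1, 3} and column 1 has {4, 6}, leaving only 5.
Row 2, column 6: row 2 has {2, 6, 5, 1, 3} and column 6 has {3}, leaving only 4.
Row 3, column 3: row 3 has {6, 5, 1, 3} and column 3 has {2, 6, 5, 1}, leaving only 4.
Row 1, column 3: row 1 has {6, 5} and column 3 has {2, 4, 6, 5, 1}, leaving only 3.
Row 3, column 4: row 3 has {4, 6, 5, 1, 3} and column 4 has {6, 5, 3}, leaving only 2.
Row 4, column 6: row 4 has {2, 4, 6, 5} and column 6 has {4, 3}, leaving only 1.
Row 1, column 6: row 1 has {6, 5, 3} and column 6 has {4, 1, 3}, leaving only 2.
Row 1, column 1: row 1 has {2, 6, 5, 3} and column 1 has {4, 6, 5}, leaving only 1.
Row 1 already has {2, 6, 5, 1, 3} and column 4 already has {2, 6, 5, 3}, so row 1, column 4 must be 4.

4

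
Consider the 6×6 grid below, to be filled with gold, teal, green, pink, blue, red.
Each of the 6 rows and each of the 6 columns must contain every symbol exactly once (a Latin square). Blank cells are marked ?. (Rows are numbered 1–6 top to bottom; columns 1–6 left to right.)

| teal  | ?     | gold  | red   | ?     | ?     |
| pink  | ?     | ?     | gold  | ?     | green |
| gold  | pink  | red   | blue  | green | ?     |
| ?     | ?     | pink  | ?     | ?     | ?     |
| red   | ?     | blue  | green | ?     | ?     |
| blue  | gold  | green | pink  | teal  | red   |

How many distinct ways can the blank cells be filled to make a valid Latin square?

3

Row 1, column 2: eliminating its row and column leaves {green, blue}.
Row 1, column 5: eliminating its row and column leaves {pink, blue}.
Row 1, column 6: eliminating its row and column leaves {pink, blue}.
Row 2, column 2: eliminating its row and column leaves {teal, blue, red}.
Row 2, column 3: eliminating its row and column leaves {teal}.
Row 2, column 5: eliminating its row and column leaves {blue, red}.
Row 3, column 6: eliminating its row and column leaves {teal}.
Row 4, column 1: eliminating its row and column leaves {green}.
Row 4, column 2: eliminating its row and column leaves {teal, green, blue, red}.
Row 4, column 4: eliminating its row and column leaves {teal}.
Row 4, column 5: eliminating its row and column leaves {gold, blue, red}.
Row 4, column 6: eliminating its row and column leaves {gold, teal, blue}.
Row 5, column 2: eliminating its row and column leaves {teal}.
Row 5, column 5: eliminating its row and column leaves {gold, pink}.
Row 5, column 6: eliminating its row and column leaves {gold, teal, pink}.
Enumerating the assignments across these blanks that avoid any row or column repeat gives 3 completions.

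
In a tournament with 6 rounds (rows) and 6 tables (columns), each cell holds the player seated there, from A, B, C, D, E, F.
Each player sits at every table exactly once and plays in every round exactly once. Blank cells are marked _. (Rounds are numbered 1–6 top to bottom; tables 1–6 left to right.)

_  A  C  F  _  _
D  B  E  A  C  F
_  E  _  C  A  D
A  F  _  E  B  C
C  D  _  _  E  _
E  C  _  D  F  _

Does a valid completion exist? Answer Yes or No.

No round or table among the givens repeats a symbol, and propagating forced cells runs into no contradiction.
One valid completion exists (for instance, B A C F D E / D B E A C F / F E B C A D / A F D E B C / C D F B E A / E C A D F B).

Yes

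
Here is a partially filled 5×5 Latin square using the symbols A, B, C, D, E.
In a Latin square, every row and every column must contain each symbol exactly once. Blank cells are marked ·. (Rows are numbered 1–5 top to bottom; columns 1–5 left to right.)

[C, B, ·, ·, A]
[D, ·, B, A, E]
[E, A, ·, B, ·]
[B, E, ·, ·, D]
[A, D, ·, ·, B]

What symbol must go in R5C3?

C

Row 2, column 2: row 2 has {A, B, D, E} and column 2 has {A, B, D, E}, leaving only C.
Row 3, column 5: row 3 has {A, B, E} and column 5 has {A, B, D, E}, leaving only C.
Row 3, column 3: row 3 has {A, B, C, E} and column 3 has {B}, leaving only D.
Row 1, column 3: row 1 has {A, B, C} and column 3 has {B, D}, leaving only E.
Row 5 already has {A, B, D} and column 3 already has {B, D, E}, so row 5, column 3 must be C.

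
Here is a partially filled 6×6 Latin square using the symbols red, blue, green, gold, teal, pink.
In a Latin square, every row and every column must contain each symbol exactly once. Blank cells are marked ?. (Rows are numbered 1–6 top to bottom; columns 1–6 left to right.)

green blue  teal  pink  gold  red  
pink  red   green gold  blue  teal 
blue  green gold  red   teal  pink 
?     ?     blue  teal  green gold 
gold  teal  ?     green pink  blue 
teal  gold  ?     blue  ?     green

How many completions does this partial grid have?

1

Row 4, column 1: eliminating its row and column leaves {red}.
Row 4, column 2: eliminating its row and column leaves {pink}.
Row 5, column 3: eliminating its row and column leaves {red}.
Row 6, column 3: eliminating its row and column leaves {red, pink}.
Row 6, column 5: eliminating its row and column leaves {red}.
Only one assignment across all blanks avoids any row or column repeat, giving 1 completion.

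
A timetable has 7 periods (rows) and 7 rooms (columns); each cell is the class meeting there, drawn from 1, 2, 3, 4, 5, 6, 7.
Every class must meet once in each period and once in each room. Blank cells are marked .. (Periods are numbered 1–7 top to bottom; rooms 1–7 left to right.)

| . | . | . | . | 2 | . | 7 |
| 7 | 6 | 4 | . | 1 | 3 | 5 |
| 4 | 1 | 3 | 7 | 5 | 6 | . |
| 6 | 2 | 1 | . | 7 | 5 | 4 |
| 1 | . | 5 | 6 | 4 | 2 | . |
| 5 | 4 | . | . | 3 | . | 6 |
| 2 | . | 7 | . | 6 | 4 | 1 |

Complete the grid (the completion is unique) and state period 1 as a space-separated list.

3 5 6 4 2 1 7

Period 1, room 1: period 1 has {2, 7} and room 1 has {1, 2, 4, 5, 6, 7}, leaving only 3.
Period 1, room 2: period 1 has {2, 3, 7} and room 2 has {1, 2, 4, 6}, leaving only 5.
Period 1, room 3: period 1 has {2, 3, 5, 7} and room 3 has {1, 3, 4, 5, 7}, leaving only 6.
Period 1, room 6: period 1 has {2, 3, 5, 6, 7} and room 6 has {2, 3, 4, 5, 6}, leaving only 1.
Period 1, room 4: period 1 has {1, 2, 3, 5, 6, 7} and room 4 has {6, 7}, leaving only 4.
So period 1 reads: 3 5 6 4 2 1 7.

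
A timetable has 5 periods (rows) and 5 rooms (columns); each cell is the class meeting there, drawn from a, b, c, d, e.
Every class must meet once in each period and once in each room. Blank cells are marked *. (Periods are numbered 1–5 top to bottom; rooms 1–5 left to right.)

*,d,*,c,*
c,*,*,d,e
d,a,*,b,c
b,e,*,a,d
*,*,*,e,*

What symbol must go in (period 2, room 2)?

b

Period 2 already has {c, d, e} and room 2 already has {a, d, e}, so period 2, room 2 must be b.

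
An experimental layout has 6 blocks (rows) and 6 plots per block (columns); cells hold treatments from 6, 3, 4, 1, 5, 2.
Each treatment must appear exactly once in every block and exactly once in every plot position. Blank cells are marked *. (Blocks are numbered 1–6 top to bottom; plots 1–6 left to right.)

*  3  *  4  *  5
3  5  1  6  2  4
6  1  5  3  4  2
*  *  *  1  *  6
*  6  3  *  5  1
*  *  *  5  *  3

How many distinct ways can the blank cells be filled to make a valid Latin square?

Block 1, plot 1: eliminating its block and plot leaves {1, 2}.
Block 1, plot 3: eliminating its block and plot leaves {6, 2}.
Block 1, plot 5: eliminating its block and plot leaves {6, 1}.
Block 4, plot 1: eliminating its block and plot leaves {4, 5, 2}.
Block 4, plot 2: eliminating its block and plot leaves {4, 2}.
Block 4, plot 3: eliminating its block and plot leaves {4, 2}.
Block 4, plot 5: eliminating its block and plot leaves {3}.
Block 5, plot 1: eliminating its block and plot leaves {4, 2}.
Block 5, plot 4: eliminating its block and plot leaves {2}.
Block 6, plot 1: eliminating its block and plot leaves {4, 1, 2}.
Block 6, plot 2: eliminating its block and plot leaves {4, 2}.
Block 6, plot 3: eliminating its block and plot leaves {6, 4, 2}.
Block 6, plot 5: eliminating its block and plot leaves {6, 1}.
Enumerating the assignments across these blanks that avoid any block or plot repeat gives 3 completions.

3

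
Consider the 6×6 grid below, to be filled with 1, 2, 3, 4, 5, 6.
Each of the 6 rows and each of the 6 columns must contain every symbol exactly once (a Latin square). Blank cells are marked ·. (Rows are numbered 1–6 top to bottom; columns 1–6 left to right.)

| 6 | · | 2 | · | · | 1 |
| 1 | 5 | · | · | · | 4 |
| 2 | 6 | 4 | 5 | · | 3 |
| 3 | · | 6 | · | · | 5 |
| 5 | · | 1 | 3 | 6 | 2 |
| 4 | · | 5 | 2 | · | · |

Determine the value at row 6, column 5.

Row 1, column 4: row 1 has {1, 2, 6} and column 4 has {2, 3, 5}, leaving only 4.
Row 1, column 2: row 1 has {1, 2, 4, 6} and column 2 has {5, 6}, leaving only 3.
Row 1, column 5: row 1 has {1, 2, 3, 4, 6} and column 5 has {6}, leaving only 5.
Row 2, column 3: row 2 has {1, 4, 5} and column 3 has {1, 2, 4, 5, 6}, leaving only 3.
Row 2, column 4: row 2 has {1, 3, 4, 5} and column 4 has {2, 3, 4, 5}, leaving only 6.
Row 2, column 5: row 2 has {1, 3, 4, 5, 6} and column 5 has {5, 6}, leaving only 2.
Row 3, column 5: row 3 has {2, 3, 4, 5, 6} and column 5 has {2, 5, 6}, leaving only 1.
Row 6 already has {2, 4, 5} and column 5 already has {1, 2, 5, 6}, so row 6, column 5 must be 3.

3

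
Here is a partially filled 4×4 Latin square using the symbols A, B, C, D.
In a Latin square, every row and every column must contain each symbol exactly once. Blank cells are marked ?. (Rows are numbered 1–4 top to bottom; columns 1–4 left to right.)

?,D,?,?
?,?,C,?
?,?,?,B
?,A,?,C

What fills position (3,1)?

D

Row 1, column 4: row 1 has {D} and column 4 has {B, C}, leaving only A.
Row 1, column 3: row 1 has {A, D} and column 3 has {C}, leaving only B.
Row 1, column 1: row 1 has {A, B, D} and column 1 has {}, leaving only C.
Row 2, column 2: row 2 has {C} and column 2 has {A, D}, leaving only B.
Row 2, column 4: row 2 has {B, C} and column 4 has {A, B, C}, leaving only D.
Row 2, column 1: row 2 has {B, C, D} and column 1 has {C}, leaving only A.
Row 3 already has {B} and column 1 already has {A, C}, so row 3, column 1 must be D.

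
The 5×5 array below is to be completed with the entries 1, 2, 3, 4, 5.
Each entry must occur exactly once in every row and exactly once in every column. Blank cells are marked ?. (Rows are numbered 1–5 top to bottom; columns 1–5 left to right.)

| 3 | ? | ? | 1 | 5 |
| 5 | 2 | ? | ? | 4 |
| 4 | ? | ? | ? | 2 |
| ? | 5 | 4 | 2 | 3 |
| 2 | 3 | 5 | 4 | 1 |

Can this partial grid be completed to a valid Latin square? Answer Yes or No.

No row or column among the givens repeats a symbol, and propagating forced cells runs into no contradiction.
One valid completion exists (for instance, 3 4 2 1 5 / 5 2 1 3 4 / 4 1 3 5 2 / 1 5 4 2 3 / 2 3 5 4 1).

Yes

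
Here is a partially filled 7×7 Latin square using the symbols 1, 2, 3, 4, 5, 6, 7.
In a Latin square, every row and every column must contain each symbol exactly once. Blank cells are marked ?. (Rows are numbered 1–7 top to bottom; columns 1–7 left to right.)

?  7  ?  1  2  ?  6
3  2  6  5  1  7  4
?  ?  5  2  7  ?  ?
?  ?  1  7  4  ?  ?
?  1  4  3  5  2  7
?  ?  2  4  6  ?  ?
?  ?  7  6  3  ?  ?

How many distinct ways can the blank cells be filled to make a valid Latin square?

8

Row 1, column 1: eliminating its row and column leaves {4, 5}.
Row 1, column 3: eliminating its row and column leaves {3}.
Row 1, column 6: eliminating its row and column leaves {3, 4, 5}.
Row 3, column 1: eliminating its row and column leaves {1, 4, 6}.
Row 3, column 2: eliminating its row and column leaves {3, 4, 6}.
Row 3, column 6: eliminating its row and column leaves {1, 3, 4, 6}.
Row 3, column 7: eliminating its row and column leaves {1, 3}.
Row 4, column 1: eliminating its row and column leaves {2, 5, 6}.
Row 4, column 2: eliminating its row and column leaves {3, 5, 6}.
Row 4, column 6: eliminating its row and column leaves {3, 5, 6}.
Row 4, column 7: eliminating its row and column leaves {2, 3, 5}.
Row 5, column 1: eliminating its row and column leaves {6}.
Row 6, column 1: eliminating its row and column leaves {1, 5, 7}.
Row 6, column 2: eliminating its row and column leaves {3, 5}.
Row 6, column 6: eliminating its row and column leaves {1, 3, 5}.
Row 6, column 7: eliminating its row and column leaves {1, 3, 5}.
Row 7, column 1: eliminating its row and column leaves {1, 2, 4, 5}.
Row 7, column 2: eliminating its row and column leaves {4, 5}.
Row 7, column 6: eliminating its row and column leaves {1, 4, 5}.
Row 7, column 7: eliminating its row and column leaves {1, 2, 5}.
Enumerating the assignments across these blanks that avoid any row or column repeat gives 8 completions.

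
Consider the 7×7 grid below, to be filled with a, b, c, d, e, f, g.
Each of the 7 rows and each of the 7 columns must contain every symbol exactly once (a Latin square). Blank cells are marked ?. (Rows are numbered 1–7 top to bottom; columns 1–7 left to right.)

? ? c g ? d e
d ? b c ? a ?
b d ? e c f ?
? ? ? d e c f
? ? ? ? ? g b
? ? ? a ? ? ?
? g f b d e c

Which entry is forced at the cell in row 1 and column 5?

b

Row 2, column 7: row 2 has {a, b, c, d} and column 7 has {b, c, e, f}, leaving only g.
Row 2, column 5: row 2 has {a, b, c, d, g} and column 5 has {c, d, e}, leaving only f.
Row 2, column 2: row 2 has {a, b, c, d, f, g} and column 2 has {d, g}, leaving only e.
Row 3, column 7: row 3 has {b, c, d, e, f} and column 7 has {b, c, e, f, g}, leaving only a.
Row 3, column 3: row 3 has {a, b, c, d, e, f} and column 3 has {b, c, f}, leaving only g.
Row 4, column 3: row 4 has {c, d, e, f} and column 3 has {b, c, f, g}, leaving only a.
Row 4, column 1: row 4 has {a, c, d, e, f} and column 1 has {b, d}, leaving only g.
Row 4, column 2: row 4 has {a, c, d, e, f, g} and column 2 has {d, e, g}, leaving only b.
Row 5, column 4: row 5 has {b, g} and column 4 has {a, b, c, d, e, g}, leaving only f.
Row 5, column 5: row 5 has {b, f, g} and column 5 has {c, d, e, f}, leaving only a.
Row 1 already has {c, d, e, g} and column 5 already has {a, c, d, e, f}, so row 1, column 5 must be b.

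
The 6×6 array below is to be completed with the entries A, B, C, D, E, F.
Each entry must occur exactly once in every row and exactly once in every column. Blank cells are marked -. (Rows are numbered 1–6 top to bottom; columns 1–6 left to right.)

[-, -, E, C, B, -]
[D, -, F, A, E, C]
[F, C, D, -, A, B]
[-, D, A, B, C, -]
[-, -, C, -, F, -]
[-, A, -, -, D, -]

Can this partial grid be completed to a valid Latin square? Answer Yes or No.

Yes

No row or column among the givens repeats a symbol, and propagating forced cells runs into no contradiction.
One valid completion exists (for instance, A F E C B D / D B F A E C / F C D E A B / E D A B C F / B E C D F A / C A B F D E).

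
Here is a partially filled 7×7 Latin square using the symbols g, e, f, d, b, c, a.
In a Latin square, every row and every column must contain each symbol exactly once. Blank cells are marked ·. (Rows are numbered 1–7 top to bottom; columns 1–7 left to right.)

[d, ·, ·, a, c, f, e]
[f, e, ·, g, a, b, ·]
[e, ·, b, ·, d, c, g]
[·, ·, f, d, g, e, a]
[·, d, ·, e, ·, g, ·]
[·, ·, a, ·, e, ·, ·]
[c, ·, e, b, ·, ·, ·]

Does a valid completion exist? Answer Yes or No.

Yes

No row or column among the givens repeats a symbol, and propagating forced cells runs into no contradiction.
One valid completion exists (for instance, d b g a c f e / f e d g a b c / e a b f d c g / b c f d g e a / a d c e b g f / g f a c e d b / c g e b f a d).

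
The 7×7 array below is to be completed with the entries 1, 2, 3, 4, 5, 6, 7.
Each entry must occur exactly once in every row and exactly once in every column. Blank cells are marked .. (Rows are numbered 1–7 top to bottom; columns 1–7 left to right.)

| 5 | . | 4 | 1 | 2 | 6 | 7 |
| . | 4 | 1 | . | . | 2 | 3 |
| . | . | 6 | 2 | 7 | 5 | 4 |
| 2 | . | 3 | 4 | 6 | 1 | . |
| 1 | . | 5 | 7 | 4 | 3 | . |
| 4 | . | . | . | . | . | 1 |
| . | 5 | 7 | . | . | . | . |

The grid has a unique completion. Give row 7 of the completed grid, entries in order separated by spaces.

Row 7, column 6: row 7 has {5, 7} and column 6 has {1, 2, 3, 5, 6}, leaving only 4.
Row 1, column 2: row 1 has {1, 2, 4, 5, 6, 7} and column 2 has {4, 5}, leaving only 3.
Row 2, column 5: row 2 has {1, 2, 3, 4} and column 5 has {2, 4, 6, 7}, leaving only 5.
Row 2, column 4: row 2 has {1, 2, 3, 4, 5} and column 4 has {1, 2, 4, 7}, leaving only 6.
Row 7, column 4: row 7 has {4, 5, 7} and column 4 has {1, 2, 4, 6, 7}, leaving only 3.
Row 7, column 1: row 7 has {3, 4, 5, 7} and column 1 has {1, 2, 4, 5}, leaving only 6.
Row 7, column 5: row 7 has {3, 4, 5, 6, 7} and column 5 has {2, 4, 5, 6, 7}, leaving only 1.
Row 7, column 7: row 7 has {1, 3, 4, 5, 6, 7} and column 7 has {1, 3, 4, 7}, leaving only 2.
So row 7 reads: 6 5 7 3 1 4 2.

6 5 7 3 1 4 2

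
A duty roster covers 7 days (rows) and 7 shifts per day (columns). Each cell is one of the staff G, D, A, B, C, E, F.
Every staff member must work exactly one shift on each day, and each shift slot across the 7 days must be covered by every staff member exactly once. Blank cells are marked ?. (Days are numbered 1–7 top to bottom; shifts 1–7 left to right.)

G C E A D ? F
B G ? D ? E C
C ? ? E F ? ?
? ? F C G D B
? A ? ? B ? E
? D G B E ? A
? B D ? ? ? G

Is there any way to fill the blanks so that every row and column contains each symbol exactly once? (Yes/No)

No

Day 3, shift 2: day 3 together with shift 2 already contain {G, D, A, B, C, E, F} — every symbol — so nothing can go there. The grid has no valid completion.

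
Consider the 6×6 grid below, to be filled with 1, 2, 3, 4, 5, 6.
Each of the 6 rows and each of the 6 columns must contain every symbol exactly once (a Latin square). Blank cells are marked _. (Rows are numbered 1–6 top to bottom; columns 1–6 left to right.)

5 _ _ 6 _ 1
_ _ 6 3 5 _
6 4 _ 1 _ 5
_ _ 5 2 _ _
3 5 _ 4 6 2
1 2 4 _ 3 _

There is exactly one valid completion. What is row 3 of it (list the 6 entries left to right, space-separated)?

Row 3, column 5: row 3 has {1, 4, 5, 6} and column 5 has {3, 5, 6}, leaving only 2.
Row 3, column 3: row 3 has {1, 2, 4, 5, 6} and column 3 has {4, 5, 6}, leaving only 3.
So row 3 reads: 6 4 3 1 2 5.

6 4 3 1 2 5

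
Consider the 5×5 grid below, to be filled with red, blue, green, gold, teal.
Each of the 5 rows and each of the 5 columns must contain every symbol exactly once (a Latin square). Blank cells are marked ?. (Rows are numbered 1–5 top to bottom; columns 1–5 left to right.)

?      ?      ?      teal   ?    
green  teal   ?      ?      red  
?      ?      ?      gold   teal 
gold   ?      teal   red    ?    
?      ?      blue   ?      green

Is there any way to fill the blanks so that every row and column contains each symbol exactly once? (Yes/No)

Row 5, column 4: row 5 together with column 4 already contain {red, blue, green, gold, teal} — every symbol — so nothing can go there. The grid has no valid completion.

No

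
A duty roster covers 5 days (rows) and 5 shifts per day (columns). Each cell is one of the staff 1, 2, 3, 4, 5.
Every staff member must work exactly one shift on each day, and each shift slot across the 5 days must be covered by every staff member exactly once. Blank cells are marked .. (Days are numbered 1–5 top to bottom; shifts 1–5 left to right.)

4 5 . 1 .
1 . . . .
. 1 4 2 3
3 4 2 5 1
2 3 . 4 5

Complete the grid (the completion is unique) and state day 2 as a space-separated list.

1 2 5 3 4

Day 2, shift 2: day 2 has {1} and shift 2 has {1, 3, 4, 5}, leaving only 2.
Day 2, shift 4: day 2 has {1, 2} and shift 4 has {1, 2, 4, 5}, leaving only 3.
Day 2, shift 3: day 2 has {1, 2, 3} and shift 3 has {2, 4}, leaving only 5.
Day 2, shift 5: day 2 has {1, 2, 3, 5} and shift 5 has {1, 3, 5}, leaving only 4.
So day 2 reads: 1 2 5 3 4.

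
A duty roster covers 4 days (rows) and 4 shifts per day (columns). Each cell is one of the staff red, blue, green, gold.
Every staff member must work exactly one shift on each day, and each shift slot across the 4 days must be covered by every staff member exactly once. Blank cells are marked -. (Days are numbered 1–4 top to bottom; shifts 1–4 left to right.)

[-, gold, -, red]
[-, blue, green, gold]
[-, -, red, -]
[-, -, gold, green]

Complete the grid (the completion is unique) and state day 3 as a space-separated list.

Day 3, shift 2: day 3 has {red} and shift 2 has {blue, gold}, leaving only green.
Day 3, shift 4: day 3 has {red, green} and shift 4 has {red, green, gold}, leaving only blue.
Day 3, shift 1: day 3 has {red, blue, green} and shift 1 has {}, leaving only gold.
So day 3 reads: gold green red blue.

gold green red blue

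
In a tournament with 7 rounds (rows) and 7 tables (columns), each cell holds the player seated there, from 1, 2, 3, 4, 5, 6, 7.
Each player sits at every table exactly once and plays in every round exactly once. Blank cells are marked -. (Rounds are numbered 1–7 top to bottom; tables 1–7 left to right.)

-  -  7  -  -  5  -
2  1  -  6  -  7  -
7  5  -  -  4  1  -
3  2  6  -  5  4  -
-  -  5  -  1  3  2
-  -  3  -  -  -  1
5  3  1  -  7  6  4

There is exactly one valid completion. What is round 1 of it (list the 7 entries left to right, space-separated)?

1 6 7 4 2 5 3

Round 2, table 3: round 2 has {1, 2, 6, 7} and table 3 has {1, 3, 5, 6, 7}, leaving only 4.
Round 2, table 5: round 2 has {1, 2, 4, 6, 7} and table 5 has {1, 4, 5, 7}, leaving only 3.
Round 2, table 7: round 2 has {1, 2, 3, 4, 6, 7} and table 7 has {1, 2, 4}, leaving only 5.
Round 3, table 3: round 3 has {1, 4, 5, 7} and table 3 has {1, 3, 4, 5, 6, 7}, leaving only 2.
Round 3, table 4: round 3 has {1, 2, 4, 5, 7} and table 4 has {6}, leaving only 3.
Round 3, table 7: round 3 has {1, 2, 3, 4, 5, 7} and table 7 has {1, 2, 4, 5}, leaving only 6.
Round 1, table 7: round 1 has {5, 7} and table 7 has {1, 2, 4, 5, 6}, leaving only 3.
Round 4, table 7: round 4 has {2, 3, 4, 5, 6} and table 7 has {1, 2, 3, 4, 5, 6}, leaving only 7.
Round 4, table 4: round 4 has {2, 3, 4, 5, 6, 7} and table 4 has {3, 6}, leaving only 1.
Round 6, table 6: round 6 has {1, 3} and table 6 has {1, 3, 4, 5, 6, 7}, leaving only 2.
Round 6, table 5: round 6 has {1, 2, 3} and table 5 has {1, 3, 4, 5, 7}, leaving only 6.
Round 1, table 5: round 1 has {3, 5, 7} and table 5 has {1, 3, 4, 5, 6, 7}, leaving only 2.
Round 1, table 4: round 1 has {2, 3, 5, 7} and table 4 has {1, 3, 6}, leaving only 4.
Round 1, table 2: round 1 has {2, 3, 4, 5, 7} and table 2 has {1, 2, 3, 5}, leaving only 6.
Round 1, table 1: round 1 has {2, 3, 4, 5, 6, 7} and table 1 has {2, 3, 5, 7}, leaving only 1.
So round 1 reads: 1 6 7 4 2 5 3.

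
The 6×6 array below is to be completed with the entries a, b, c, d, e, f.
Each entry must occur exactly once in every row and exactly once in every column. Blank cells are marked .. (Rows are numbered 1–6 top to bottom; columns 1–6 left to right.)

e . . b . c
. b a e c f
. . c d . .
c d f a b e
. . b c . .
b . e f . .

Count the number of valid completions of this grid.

Row 1, column 2: eliminating its row and column leaves {a, f}.
Row 1, column 3: eliminating its row and column leaves {d}.
Row 1, column 5: eliminating its row and column leaves {a, d, f}.
Row 2, column 1: eliminating its row and column leaves {d}.
Row 3, column 1: eliminating its row and column leaves {a, f}.
Row 3, column 2: eliminating its row and column leaves {a, e, f}.
Row 3, column 5: eliminating its row and column leaves {a, e, f}.
Row 3, column 6: eliminating its row and column leaves {a, b}.
Row 5, column 1: eliminating its row and column leaves {a, d, f}.
Row 5, column 2: eliminating its row and column leaves {a, e, f}.
Row 5, column 5: eliminating its row and column leaves {a, d, e, f}.
Row 5, column 6: eliminating its row and column leaves {a, d}.
Row 6, column 2: eliminating its row and column leaves {a, c}.
Row 6, column 5: eliminating its row and column leaves {a, d}.
Row 6, column 6: eliminating its row and column leaves {a, d}.
Enumerating the assignments across these blanks that avoid any row or column repeat gives 5 completions.

5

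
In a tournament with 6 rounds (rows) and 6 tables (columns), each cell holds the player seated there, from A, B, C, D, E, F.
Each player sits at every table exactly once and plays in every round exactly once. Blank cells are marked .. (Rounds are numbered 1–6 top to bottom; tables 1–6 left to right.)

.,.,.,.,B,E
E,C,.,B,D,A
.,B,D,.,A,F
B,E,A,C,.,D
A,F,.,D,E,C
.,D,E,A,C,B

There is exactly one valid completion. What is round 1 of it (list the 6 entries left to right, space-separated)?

Round 1, table 2: round 1 has {B, E} and table 2 has {B, C, D, E, F}, leaving only A.
Round 1, table 4: round 1 has {A, B, E} and table 4 has {A, B, C, D}, leaving only F.
Round 1, table 3: round 1 has {A, B, E, F} and table 3 has {A, D, E}, leaving only C.
Round 1, table 1: round 1 has {A, B, C, E, F} and table 1 has {A, B, E}, leaving only D.
So round 1 reads: D A C F B E.

D A C F B E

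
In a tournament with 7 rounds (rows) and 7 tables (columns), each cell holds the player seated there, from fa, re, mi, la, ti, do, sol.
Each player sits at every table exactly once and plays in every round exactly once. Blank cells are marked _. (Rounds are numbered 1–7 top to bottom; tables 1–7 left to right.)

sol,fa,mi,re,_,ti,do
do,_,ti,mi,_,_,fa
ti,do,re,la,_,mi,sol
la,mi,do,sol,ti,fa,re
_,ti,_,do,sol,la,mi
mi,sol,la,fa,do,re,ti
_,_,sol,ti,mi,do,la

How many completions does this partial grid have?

1

Round 1, table 5: eliminating its round and table leaves {la}.
Round 2, table 2: eliminating its round and table leaves {re, la}.
Round 2, table 5: eliminating its round and table leaves {re, la}.
Round 2, table 6: eliminating its round and table leaves {sol}.
Round 3, table 5: eliminating its round and table leaves {fa}.
Round 5, table 1: eliminating its round and table leaves {fa, re}.
Round 5, table 3: eliminating its round and table leaves {fa}.
Round 7, table 1: eliminating its round and table leaves {fa, re}.
Round 7, table 2: eliminating its round and table leaves {re}.
Only one assignment across all blanks avoids any round or table repeat, giving 1 completion.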